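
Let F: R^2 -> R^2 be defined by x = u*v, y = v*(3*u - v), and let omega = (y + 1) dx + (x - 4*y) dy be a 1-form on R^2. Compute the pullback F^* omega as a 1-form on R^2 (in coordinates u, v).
F^* omega = (v*(-30*u*v + 11*v^2 + 1)) du + (-30*u^2*v + 33*u*v^2 + u - 8*v^3) dv

Using F^*(f dg) = (f ∘ F) d(g ∘ F), substitute each coordinate x_i by F_i(u, v) in f_i, and replace dx_i by d F_i = (∂F_i/∂u) du + (∂F_i/∂v) dv.
  For the x component: f_1(F) = 3*u*v - v^2 + 1; d F_1 = (v) du + (u) dv
  For the y component: f_2(F) = v*(-11*u + 4*v); d F_2 = (3*v) du + (3*u - 2*v) dv
Combining and collecting du, dv coefficients:
  coeff of du: v*(-30*u*v + 11*v^2 + 1)
  coeff of dv: -30*u^2*v + 33*u*v^2 + u - 8*v^3
F^* omega = (v*(-30*u*v + 11*v^2 + 1)) du + (-30*u^2*v + 33*u*v^2 + u - 8*v^3) dv.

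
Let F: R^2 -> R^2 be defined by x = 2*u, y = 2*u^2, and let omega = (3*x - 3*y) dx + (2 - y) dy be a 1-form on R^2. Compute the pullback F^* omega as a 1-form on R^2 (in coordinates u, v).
F^* omega = (4*u*(-2*u^2 - 3*u + 5)) du

Using F^*(f dg) = (f ∘ F) d(g ∘ F), substitute each coordinate x_i by F_i(u, v) in f_i, and replace dx_i by d F_i = (∂F_i/∂u) du + (∂F_i/∂v) dv.
  For the x component: f_1(F) = 6*u*(1 - u); d F_1 = (2) du + (0) dv
  For the y component: f_2(F) = 2 - 2*u^2; d F_2 = (4*u) du + (0) dv
Combining and collecting du, dv coefficients:
  coeff of du: 4*u*(-2*u^2 - 3*u + 5)
  coeff of dv: 0
F^* omega = (4*u*(-2*u^2 - 3*u + 5)) du.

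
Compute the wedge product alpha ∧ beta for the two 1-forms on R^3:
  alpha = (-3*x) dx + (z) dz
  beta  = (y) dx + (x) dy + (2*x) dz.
alpha ∧ beta = (-3*x^2) dx ∧ dy + (-6*x^2 - y*z) dx ∧ dz + (-x*z) dy ∧ dz

Distribute the wedge, using dx_i ∧ dx_j = -dx_j ∧ dx_i and dx_i ∧ dx_i = 0. For each pair (i, j) with i < j, the coefficient of dx_i ∧ dx_j in alpha ∧ beta is (alpha_i * beta_j - alpha_j * beta_i). Collecting: alpha ∧ beta = (-3*x^2) dx ∧ dy + (-6*x^2 - y*z) dx ∧ dz + (-x*z) dy ∧ dz.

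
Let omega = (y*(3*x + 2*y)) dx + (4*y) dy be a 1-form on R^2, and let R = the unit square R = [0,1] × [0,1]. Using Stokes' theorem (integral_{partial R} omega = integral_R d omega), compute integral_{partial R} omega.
integral_(partial R) omega = -7/2

Stokes: integral_partial_R omega = integral_R d omega with d omega = (∂Q/∂x - ∂P/∂y) dx ∧ dy.
  ∂Q/∂x = 0
  ∂P/∂y = 3*x + 4*y
  integrand = ∂Q/∂x - ∂P/∂y = -3*x - 4*y.
Integrating over R: integral_0^1 integral_0^1 (-3*x - 4*y) dx dy = -7/2.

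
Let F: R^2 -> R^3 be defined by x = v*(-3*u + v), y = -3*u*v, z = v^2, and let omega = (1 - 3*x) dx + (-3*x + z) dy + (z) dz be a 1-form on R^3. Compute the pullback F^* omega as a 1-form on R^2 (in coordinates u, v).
F^* omega = (3*v*(-18*u*v + 5*v^2 - 1)) du + (-54*u^2*v + 33*u*v^2 - 3*u - 4*v^3 + 2*v) dv

Using F^*(f dg) = (f ∘ F) d(g ∘ F), substitute each coordinate x_i by F_i(u, v) in f_i, and replace dx_i by d F_i = (∂F_i/∂u) du + (∂F_i/∂v) dv.
  For the x component: f_1(F) = 9*u*v - 3*v^2 + 1; d F_1 = (-3*v) du + (-3*u + 2*v) dv
  For the y component: f_2(F) = v*(9*u - 2*v); d F_2 = (-3*v) du + (-3*u) dv
  For the z component: f_3(F) = v^2; d F_3 = (0) du + (2*v) dv
Combining and collecting du, dv coefficients:
  coeff of du: 3*v*(-18*u*v + 5*v^2 - 1)
  coeff of dv: -54*u^2*v + 33*u*v^2 - 3*u - 4*v^3 + 2*v
F^* omega = (3*v*(-18*u*v + 5*v^2 - 1)) du + (-54*u^2*v + 33*u*v^2 - 3*u - 4*v^3 + 2*v) dv.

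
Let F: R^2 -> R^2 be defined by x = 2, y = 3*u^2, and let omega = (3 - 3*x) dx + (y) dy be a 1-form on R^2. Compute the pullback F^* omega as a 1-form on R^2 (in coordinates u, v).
F^* omega = (18*u^3) du

Using F^*(f dg) = (f ∘ F) d(g ∘ F), substitute each coordinate x_i by F_i(u, v) in f_i, and replace dx_i by d F_i = (∂F_i/∂u) du + (∂F_i/∂v) dv.
  For the x component: f_1(F) = -3; d F_1 = (0) du + (0) dv
  For the y component: f_2(F) = 3*u^2; d F_2 = (6*u) du + (0) dv
Combining and collecting du, dv coefficients:
  coeff of du: 18*u^3
  coeff of dv: 0
F^* omega = (18*u^3) du.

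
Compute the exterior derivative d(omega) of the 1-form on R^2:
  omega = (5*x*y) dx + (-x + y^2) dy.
d(omega) = (-5*x - 1) dx ∧ dy

For a 1-form omega = sum_i f_i dx_i, the exterior derivative is
  d(omega) = sum_{i < j} (∂f_j/∂x_i - ∂f_i/∂x_j) dx_i ∧ dx_j.
  coefficient of dx ∧ dy: ∂f_2/∂x - ∂f_1/∂y = ∂(-x + y^2)/∂x - ∂(5*x*y)/∂y = -5*x - 1
Assembling: d(omega) = (-5*x - 1) dx ∧ dy.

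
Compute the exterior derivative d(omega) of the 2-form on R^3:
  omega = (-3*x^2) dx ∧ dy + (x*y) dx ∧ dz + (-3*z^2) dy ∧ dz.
d(omega) = (-x) dx ∧ dy ∧ dz

For a 2-form omega = sum_{i<j} g_{ij} dx_i ∧ dx_j, the exterior derivative is
  d(omega) = sum_{i<j} d(g_{ij}) ∧ dx_i ∧ dx_j = sum_{i<j, k} (∂g_{ij}/∂x_k) dx_k ∧ dx_i ∧ dx_j.
Expand each term, using dx_k ∧ dx_i ∧ dx_j = sgn(permutation) dx_{(a)} ∧ dx_{(b)} ∧ dx_{(c)} with (a < b < c) sorted:
  d(x*y) includes (∂/∂y)(x*y) dy = (x) dy, which multiplied by dx ∧ dz gives (-x) dx ∧ dy ∧ dz
Collecting like 3-forms: d(omega) = (-x) dx ∧ dy ∧ dz.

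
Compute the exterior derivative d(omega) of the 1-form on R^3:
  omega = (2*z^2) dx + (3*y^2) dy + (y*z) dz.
d(omega) = (-4*z) dx ∧ dz + (z) dy ∧ dz

For a 1-form omega = sum_i f_i dx_i, the exterior derivative is
  d(omega) = sum_{i < j} (∂f_j/∂x_i - ∂f_i/∂x_j) dx_i ∧ dx_j.
  coefficient of dx ∧ dz: ∂f_3/∂x - ∂f_1/∂z = ∂(y*z)/∂x - ∂(2*z^2)/∂z = -4*z
  coefficient of dy ∧ dz: ∂f_3/∂y - ∂f_2/∂z = ∂(y*z)/∂y - ∂(3*y^2)/∂z = z
Assembling: d(omega) = (-4*z) dx ∧ dz + (z) dy ∧ dz.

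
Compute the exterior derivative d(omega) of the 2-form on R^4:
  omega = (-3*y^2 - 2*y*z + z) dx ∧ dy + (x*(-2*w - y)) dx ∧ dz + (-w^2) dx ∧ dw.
d(omega) = (x - 2*y + 1) dx ∧ dy ∧ dz + (-2*x) dx ∧ dz ∧ dw

For a 2-form omega = sum_{i<j} g_{ij} dx_i ∧ dx_j, the exterior derivative is
  d(omega) = sum_{i<j} d(g_{ij}) ∧ dx_i ∧ dx_j = sum_{i<j, k} (∂g_{ij}/∂x_k) dx_k ∧ dx_i ∧ dx_j.
Expand each term, using dx_k ∧ dx_i ∧ dx_j = sgn(permutation) dx_{(a)} ∧ dx_{(b)} ∧ dx_{(c)} with (a < b < c) sorted:
  d(-3*y^2 - 2*y*z + z) includes (∂/∂z)(-3*y^2 - 2*y*z + z) dz = (1 - 2*y) dz, which multiplied by dx ∧ dy gives (1 - 2*y) dx ∧ dy ∧ dz
  d(x*(-2*w - y)) includes (∂/∂y)(x*(-2*w - y)) dy = (-x) dy, which multiplied by dx ∧ dz gives (x) dx ∧ dy ∧ dz
  d(x*(-2*w - y)) includes (∂/∂w)(x*(-2*w - y)) dw = (-2*x) dw, which multiplied by dx ∧ dz gives (-2*x) dx ∧ dz ∧ dw
Collecting like 3-forms: d(omega) = (x - 2*y + 1) dx ∧ dy ∧ dz + (-2*x) dx ∧ dz ∧ dw.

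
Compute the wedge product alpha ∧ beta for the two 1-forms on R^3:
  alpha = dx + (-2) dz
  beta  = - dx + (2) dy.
alpha ∧ beta = (2) dx ∧ dy + (-2) dx ∧ dz + (4) dy ∧ dz

Distribute the wedge, using dx_i ∧ dx_j = -dx_j ∧ dx_i and dx_i ∧ dx_i = 0. For each pair (i, j) with i < j, the coefficient of dx_i ∧ dx_j in alpha ∧ beta is (alpha_i * beta_j - alpha_j * beta_i). Collecting: alpha ∧ beta = (2) dx ∧ dy + (-2) dx ∧ dz + (4) dy ∧ dz.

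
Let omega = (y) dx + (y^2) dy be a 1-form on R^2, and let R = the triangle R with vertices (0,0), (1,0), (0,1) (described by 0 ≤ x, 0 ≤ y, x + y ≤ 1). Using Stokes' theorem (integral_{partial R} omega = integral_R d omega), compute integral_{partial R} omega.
integral_(partial R) omega = -1/2

Stokes: integral_partial_R omega = integral_R d omega with d omega = (∂Q/∂x - ∂P/∂y) dx ∧ dy.
  ∂Q/∂x = 0
  ∂P/∂y = 1
  integrand = ∂Q/∂x - ∂P/∂y = -1.
Integrating over R: integral_0^1 integral_0^{1-x} (-1) dy dx = -1/2.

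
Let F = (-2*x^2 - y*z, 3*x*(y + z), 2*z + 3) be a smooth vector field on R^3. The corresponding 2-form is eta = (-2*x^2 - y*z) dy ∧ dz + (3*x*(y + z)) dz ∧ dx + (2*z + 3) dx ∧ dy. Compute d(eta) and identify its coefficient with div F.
d(eta) = (2 - x) dx ∧ dy ∧ dz; div F = 2 - x

For a 2-form in R^3 of the form above, applying d gives a 3-form with coefficient ∂P/∂x + ∂Q/∂y + ∂R/∂z:
  ∂P/∂x = -4*x
  ∂Q/∂y = 3*x
  ∂R/∂z = 2
Sum = 2 - x, which is exactly div F.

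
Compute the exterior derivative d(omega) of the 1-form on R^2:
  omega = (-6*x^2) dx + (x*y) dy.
d(omega) = (y) dx ∧ dy

For a 1-form omega = sum_i f_i dx_i, the exterior derivative is
  d(omega) = sum_{i < j} (∂f_j/∂x_i - ∂f_i/∂x_j) dx_i ∧ dx_j.
  coefficient of dx ∧ dy: ∂f_2/∂x - ∂f_1/∂y = ∂(x*y)/∂x - ∂(-6*x^2)/∂y = y
Assembling: d(omega) = (y) dx ∧ dy.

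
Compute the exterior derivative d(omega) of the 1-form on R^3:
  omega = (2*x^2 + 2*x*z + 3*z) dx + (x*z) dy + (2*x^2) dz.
d(omega) = (z) dx ∧ dy + (2*x - 3) dx ∧ dz + (-x) dy ∧ dz

For a 1-form omega = sum_i f_i dx_i, the exterior derivative is
  d(omega) = sum_{i < j} (∂f_j/∂x_i - ∂f_i/∂x_j) dx_i ∧ dx_j.
  coefficient of dx ∧ dy: ∂f_2/∂x - ∂f_1/∂y = ∂(x*z)/∂x - ∂(2*x^2 + 2*x*z + 3*z)/∂y = z
  coefficient of dx ∧ dz: ∂f_3/∂x - ∂f_1/∂z = ∂(2*x^2)/∂x - ∂(2*x^2 + 2*x*z + 3*z)/∂z = 2*x - 3
  coefficient of dy ∧ dz: ∂f_3/∂y - ∂f_2/∂z = ∂(2*x^2)/∂y - ∂(x*z)/∂z = -x
Assembling: d(omega) = (z) dx ∧ dy + (2*x - 3) dx ∧ dz + (-x) dy ∧ dz.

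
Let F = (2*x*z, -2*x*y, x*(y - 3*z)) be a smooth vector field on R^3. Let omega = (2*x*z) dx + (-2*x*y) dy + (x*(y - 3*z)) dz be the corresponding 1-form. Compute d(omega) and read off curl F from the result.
d(omega) = (x) dy ∧ dz + (2*x - y + 3*z) dz ∧ dx + (-2*y) dx ∧ dy; curl F = (x, 2*x - y + 3*z, -2*y)

d omega = sum_{i<j} (∂f_j/∂x_i - ∂f_i/∂x_j) dx_i ∧ dx_j. Under the identification (dy ∧ dz, dz ∧ dx, dx ∧ dy) ↔ (e_x, e_y, e_z), the coefficients are exactly the components of curl F. Compute:
  ∂R/∂y - ∂Q/∂z = (x) - (0) = x
  ∂P/∂z - ∂R/∂x = (2*x) - (y - 3*z) = 2*x - y + 3*z
  ∂Q/∂x - ∂P/∂y = (-2*y) - (0) = -2*y.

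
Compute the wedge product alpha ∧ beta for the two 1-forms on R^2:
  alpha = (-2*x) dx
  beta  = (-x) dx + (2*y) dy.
alpha ∧ beta = (-4*x*y) dx ∧ dy

Distribute the wedge, using dx_i ∧ dx_j = -dx_j ∧ dx_i and dx_i ∧ dx_i = 0. For each pair (i, j) with i < j, the coefficient of dx_i ∧ dx_j in alpha ∧ beta is (alpha_i * beta_j - alpha_j * beta_i). Collecting: alpha ∧ beta = (-4*x*y) dx ∧ dy.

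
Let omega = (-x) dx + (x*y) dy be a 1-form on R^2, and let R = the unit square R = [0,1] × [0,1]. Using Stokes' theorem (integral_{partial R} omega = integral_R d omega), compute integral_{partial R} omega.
integral_(partial R) omega = 1/2

Stokes: integral_partial_R omega = integral_R d omega with d omega = (∂Q/∂x - ∂P/∂y) dx ∧ dy.
  ∂Q/∂x = y
  ∂P/∂y = 0
  integrand = ∂Q/∂x - ∂P/∂y = y.
Integrating over R: integral_0^1 integral_0^1 (y) dx dy = 1/2.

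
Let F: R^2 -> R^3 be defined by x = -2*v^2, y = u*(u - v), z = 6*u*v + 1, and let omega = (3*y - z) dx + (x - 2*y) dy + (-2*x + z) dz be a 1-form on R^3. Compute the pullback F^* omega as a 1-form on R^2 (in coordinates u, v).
F^* omega = (-4*u^3 + 6*u^2*v + 30*u*v^2 + 26*v^3 + 6*v) du + (2*u^3 + 22*u^2*v + 62*u*v^2 + 6*u + 4*v) dv

Using F^*(f dg) = (f ∘ F) d(g ∘ F), substitute each coordinate x_i by F_i(u, v) in f_i, and replace dx_i by d F_i = (∂F_i/∂u) du + (∂F_i/∂v) dv.
  For the x component: f_1(F) = 3*u^2 - 9*u*v - 1; d F_1 = (0) du + (-4*v) dv
  For the y component: f_2(F) = -2*u^2 + 2*u*v - 2*v^2; d F_2 = (2*u - v) du + (-u) dv
  For the z component: f_3(F) = 6*u*v + 4*v^2 + 1; d F_3 = (6*v) du + (6*u) dv
Combining and collecting du, dv coefficients:
  coeff of du: -4*u^3 + 6*u^2*v + 30*u*v^2 + 26*v^3 + 6*v
  coeff of dv: 2*u^3 + 22*u^2*v + 62*u*v^2 + 6*u + 4*v
F^* omega = (-4*u^3 + 6*u^2*v + 30*u*v^2 + 26*v^3 + 6*v) du + (2*u^3 + 22*u^2*v + 62*u*v^2 + 6*u + 4*v) dv.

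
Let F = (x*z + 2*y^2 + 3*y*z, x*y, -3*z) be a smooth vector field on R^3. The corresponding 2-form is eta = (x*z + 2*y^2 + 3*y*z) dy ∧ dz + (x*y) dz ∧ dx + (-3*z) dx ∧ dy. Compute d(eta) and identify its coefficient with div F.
d(eta) = (x + z - 3) dx ∧ dy ∧ dz; div F = x + z - 3

For a 2-form in R^3 of the form above, applying d gives a 3-form with coefficient ∂P/∂x + ∂Q/∂y + ∂R/∂z:
  ∂P/∂x = z
  ∂Q/∂y = x
  ∂R/∂z = -3
Sum = x + z - 3, which is exactly div F.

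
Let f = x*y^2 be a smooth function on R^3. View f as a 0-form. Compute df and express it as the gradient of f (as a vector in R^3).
df = (y^2) dx + (2*x*y) dy + (0) dz; grad f = (y^2, 2*x*y, 0)

For a 0-form f, d f = (∂f/∂x) dx + (∂f/∂y) dy + (∂f/∂z) dz. The components of the vector representation are exactly the entries of grad f in Cartesian coordinates:
  ∂f/∂x = y^2
  ∂f/∂y = 2*x*y
  ∂f/∂z = 0.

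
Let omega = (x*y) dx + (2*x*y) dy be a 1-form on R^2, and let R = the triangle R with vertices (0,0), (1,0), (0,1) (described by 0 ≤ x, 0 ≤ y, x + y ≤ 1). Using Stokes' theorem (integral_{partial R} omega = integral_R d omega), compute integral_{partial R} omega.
integral_(partial R) omega = 1/6

Stokes: integral_partial_R omega = integral_R d omega with d omega = (∂Q/∂x - ∂P/∂y) dx ∧ dy.
  ∂Q/∂x = 2*y
  ∂P/∂y = x
  integrand = ∂Q/∂x - ∂P/∂y = -x + 2*y.
Integrating over R: integral_0^1 integral_0^{1-x} (-x + 2*y) dy dx = 1/6.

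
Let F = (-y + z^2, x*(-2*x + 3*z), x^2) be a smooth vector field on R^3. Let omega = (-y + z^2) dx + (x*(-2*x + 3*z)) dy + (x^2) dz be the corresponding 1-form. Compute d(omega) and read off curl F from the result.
d(omega) = (-3*x) dy ∧ dz + (-2*x + 2*z) dz ∧ dx + (-4*x + 3*z + 1) dx ∧ dy; curl F = (-3*x, -2*x + 2*z, -4*x + 3*z + 1)

d omega = sum_{i<j} (∂f_j/∂x_i - ∂f_i/∂x_j) dx_i ∧ dx_j. Under the identification (dy ∧ dz, dz ∧ dx, dx ∧ dy) ↔ (e_x, e_y, e_z), the coefficients are exactly the components of curl F. Compute:
  ∂R/∂y - ∂Q/∂z = (0) - (3*x) = -3*x
  ∂P/∂z - ∂R/∂x = (2*z) - (2*x) = -2*x + 2*z
  ∂Q/∂x - ∂P/∂y = (-4*x + 3*z) - (-1) = -4*x + 3*z + 1.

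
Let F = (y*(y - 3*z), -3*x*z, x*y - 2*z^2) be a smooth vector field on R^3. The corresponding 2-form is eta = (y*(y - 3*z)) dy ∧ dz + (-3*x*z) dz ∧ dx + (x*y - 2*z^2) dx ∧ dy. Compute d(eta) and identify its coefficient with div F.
d(eta) = (-4*z) dx ∧ dy ∧ dz; div F = -4*z

For a 2-form in R^3 of the form above, applying d gives a 3-form with coefficient ∂P/∂x + ∂Q/∂y + ∂R/∂z:
  ∂P/∂x = 0
  ∂Q/∂y = 0
  ∂R/∂z = -4*z
Sum = -4*z, which is exactly div F.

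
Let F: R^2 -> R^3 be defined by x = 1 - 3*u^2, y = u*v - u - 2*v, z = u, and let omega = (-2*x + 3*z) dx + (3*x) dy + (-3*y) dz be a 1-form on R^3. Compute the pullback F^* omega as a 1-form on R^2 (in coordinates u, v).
F^* omega = (-36*u^3 - 9*u^2*v - 9*u^2 - 3*u*v + 15*u + 9*v - 3) du + (-9*u^3 + 18*u^2 + 3*u - 6) dv

Using F^*(f dg) = (f ∘ F) d(g ∘ F), substitute each coordinate x_i by F_i(u, v) in f_i, and replace dx_i by d F_i = (∂F_i/∂u) du + (∂F_i/∂v) dv.
  For the x component: f_1(F) = 6*u^2 + 3*u - 2; d F_1 = (-6*u) du + (0) dv
  For the y component: f_2(F) = 3 - 9*u^2; d F_2 = (v - 1) du + (u - 2) dv
  For the z component: f_3(F) = -3*u*v + 3*u + 6*v; d F_3 = (1) du + (0) dv
Combining and collecting du, dv coefficients:
  coeff of du: -36*u^3 - 9*u^2*v - 9*u^2 - 3*u*v + 15*u + 9*v - 3
  coeff of dv: -9*u^3 + 18*u^2 + 3*u - 6
F^* omega = (-36*u^3 - 9*u^2*v - 9*u^2 - 3*u*v + 15*u + 9*v - 3) du + (-9*u^3 + 18*u^2 + 3*u - 6) dv.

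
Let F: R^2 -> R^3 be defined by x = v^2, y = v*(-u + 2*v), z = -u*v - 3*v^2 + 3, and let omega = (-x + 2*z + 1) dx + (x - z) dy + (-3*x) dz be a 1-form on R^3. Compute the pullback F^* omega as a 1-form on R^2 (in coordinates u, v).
F^* omega = (v*(-u*v - v^2 + 3)) du + (-u^2*v - u*v^2 + 3*u + 20*v^3 + 2*v) dv

Using F^*(f dg) = (f ∘ F) d(g ∘ F), substitute each coordinate x_i by F_i(u, v) in f_i, and replace dx_i by d F_i = (∂F_i/∂u) du + (∂F_i/∂v) dv.
  For the x component: f_1(F) = -2*u*v - 7*v^2 + 7; d F_1 = (0) du + (2*v) dv
  For the y component: f_2(F) = u*v + 4*v^2 - 3; d F_2 = (-v) du + (-u + 4*v) dv
  For the z component: f_3(F) = -3*v^2; d F_3 = (-v) du + (-u - 6*v) dv
Combining and collecting du, dv coefficients:
  coeff of du: v*(-u*v - v^2 + 3)
  coeff of dv: -u^2*v - u*v^2 + 3*u + 20*v^3 + 2*v
F^* omega = (v*(-u*v - v^2 + 3)) du + (-u^2*v - u*v^2 + 3*u + 20*v^3 + 2*v) dv.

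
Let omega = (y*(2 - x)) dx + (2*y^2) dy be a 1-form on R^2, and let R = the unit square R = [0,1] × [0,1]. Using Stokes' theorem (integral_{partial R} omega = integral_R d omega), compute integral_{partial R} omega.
integral_(partial R) omega = -3/2

Stokes: integral_partial_R omega = integral_R d omega with d omega = (∂Q/∂x - ∂P/∂y) dx ∧ dy.
  ∂Q/∂x = 0
  ∂P/∂y = 2 - x
  integrand = ∂Q/∂x - ∂P/∂y = x - 2.
Integrating over R: integral_0^1 integral_0^1 (x - 2) dx dy = -3/2.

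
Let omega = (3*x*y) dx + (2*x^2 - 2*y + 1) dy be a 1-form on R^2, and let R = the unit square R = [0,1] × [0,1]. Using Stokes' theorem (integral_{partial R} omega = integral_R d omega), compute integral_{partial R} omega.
integral_(partial R) omega = 1/2

Stokes: integral_partial_R omega = integral_R d omega with d omega = (∂Q/∂x - ∂P/∂y) dx ∧ dy.
  ∂Q/∂x = 4*x
  ∂P/∂y = 3*x
  integrand = ∂Q/∂x - ∂P/∂y = x.
Integrating over R: integral_0^1 integral_0^1 (x) dx dy = 1/2.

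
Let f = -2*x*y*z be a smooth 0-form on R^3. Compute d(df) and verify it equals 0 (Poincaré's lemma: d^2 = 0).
d(df) = 0

Step 1: df = sum_i (∂f/∂x_i) dx_i = (-2*y*z) dx + (-2*x*z) dy + (-2*x*y) dz.
Step 2: Apply d again. Using the 1-form formula, the coefficient of dx ∧ dy in d(df) is ∂^2 f/∂x ∂y - ∂^2 f/∂y ∂x = (-2*z) - (-2*z) = 0 (equality of mixed partials for smooth f).
Similarly for dx ∧ dz and dy ∧ dz — all coefficients vanish. So d(df) = 0.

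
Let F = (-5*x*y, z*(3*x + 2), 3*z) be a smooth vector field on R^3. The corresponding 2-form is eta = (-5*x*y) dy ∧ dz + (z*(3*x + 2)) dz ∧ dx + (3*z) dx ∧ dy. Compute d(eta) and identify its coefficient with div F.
d(eta) = (3 - 5*y) dx ∧ dy ∧ dz; div F = 3 - 5*y

For a 2-form in R^3 of the form above, applying d gives a 3-form with coefficient ∂P/∂x + ∂Q/∂y + ∂R/∂z:
  ∂P/∂x = -5*y
  ∂Q/∂y = 0
  ∂R/∂z = 3
Sum = 3 - 5*y, which is exactly div F.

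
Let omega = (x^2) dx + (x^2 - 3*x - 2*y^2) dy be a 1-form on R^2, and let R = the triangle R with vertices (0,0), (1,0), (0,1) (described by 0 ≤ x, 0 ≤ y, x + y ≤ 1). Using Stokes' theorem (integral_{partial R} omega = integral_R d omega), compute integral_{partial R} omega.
integral_(partial R) omega = -7/6

Stokes: integral_partial_R omega = integral_R d omega with d omega = (∂Q/∂x - ∂P/∂y) dx ∧ dy.
  ∂Q/∂x = 2*x - 3
  ∂P/∂y = 0
  integrand = ∂Q/∂x - ∂P/∂y = 2*x - 3.
Integrating over R: integral_0^1 integral_0^{1-x} (2*x - 3) dy dx = -7/6.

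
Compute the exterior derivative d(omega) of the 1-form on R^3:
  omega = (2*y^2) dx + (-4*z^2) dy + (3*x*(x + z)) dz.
d(omega) = (-4*y) dx ∧ dy + (6*x + 3*z) dx ∧ dz + (8*z) dy ∧ dz

For a 1-form omega = sum_i f_i dx_i, the exterior derivative is
  d(omega) = sum_{i < j} (∂f_j/∂x_i - ∂f_i/∂x_j) dx_i ∧ dx_j.
  coefficient of dx ∧ dy: ∂f_2/∂x - ∂f_1/∂y = ∂(-4*z^2)/∂x - ∂(2*y^2)/∂y = -4*y
  coefficient of dx ∧ dz: ∂f_3/∂x - ∂f_1/∂z = ∂(3*x*(x + z))/∂x - ∂(2*y^2)/∂z = 6*x + 3*z
  coefficient of dy ∧ dz: ∂f_3/∂y - ∂f_2/∂z = ∂(3*x*(x + z))/∂y - ∂(-4*z^2)/∂z = 8*z
Assembling: d(omega) = (-4*y) dx ∧ dy + (6*x + 3*z) dx ∧ dz + (8*z) dy ∧ dz.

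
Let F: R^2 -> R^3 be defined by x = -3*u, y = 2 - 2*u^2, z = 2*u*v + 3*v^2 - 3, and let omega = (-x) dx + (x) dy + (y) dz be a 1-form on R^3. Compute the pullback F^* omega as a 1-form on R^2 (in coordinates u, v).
F^* omega = (-4*u^2*v + 12*u^2 - 9*u + 4*v) du + (-4*u^3 - 12*u^2*v + 4*u + 12*v) dv

Using F^*(f dg) = (f ∘ F) d(g ∘ F), substitute each coordinate x_i by F_i(u, v) in f_i, and replace dx_i by d F_i = (∂F_i/∂u) du + (∂F_i/∂v) dv.
  For the x component: f_1(F) = 3*u; d F_1 = (-3) du + (0) dv
  For the y component: f_2(F) = -3*u; d F_2 = (-4*u) du + (0) dv
  For the z component: f_3(F) = 2 - 2*u^2; d F_3 = (2*v) du + (2*u + 6*v) dv
Combining and collecting du, dv coefficients:
  coeff of du: -4*u^2*v + 12*u^2 - 9*u + 4*v
  coeff of dv: -4*u^3 - 12*u^2*v + 4*u + 12*v
F^* omega = (-4*u^2*v + 12*u^2 - 9*u + 4*v) du + (-4*u^3 - 12*u^2*v + 4*u + 12*v) dv.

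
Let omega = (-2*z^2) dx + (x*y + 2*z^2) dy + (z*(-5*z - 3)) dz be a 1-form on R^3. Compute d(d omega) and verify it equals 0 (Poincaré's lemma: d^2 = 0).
d(d omega) = 0

Step 1: d omega = sum_{i<j} (∂f_j/∂x_i - ∂f_i/∂x_j) dx_i ∧ dx_j:
  coeff of dx ∧ dy: y
  coeff of dx ∧ dz: 4*z
  coeff of dy ∧ dz: -4*z
Step 2: Apply d again to each 2-form coefficient. The only possible 3-form in R^3 is dx ∧ dy ∧ dz, with coefficient
  ∂(coeff of dy∧dz)/∂x - ∂(coeff of dx∧dz)/∂y + ∂(coeff of dx∧dy)/∂z
  = ∂/∂x (-4*z) - ∂/∂y (4*z) + ∂/∂z (y).
Each of these terms simplifies to sums of mixed partials that cancel in pairs. The result is 0 (by equality of mixed partials for smooth functions — Schwarz / Clairaut).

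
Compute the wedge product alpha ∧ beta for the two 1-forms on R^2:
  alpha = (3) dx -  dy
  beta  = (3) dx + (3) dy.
alpha ∧ beta = (12) dx ∧ dy

Distribute the wedge, using dx_i ∧ dx_j = -dx_j ∧ dx_i and dx_i ∧ dx_i = 0. For each pair (i, j) with i < j, the coefficient of dx_i ∧ dx_j in alpha ∧ beta is (alpha_i * beta_j - alpha_j * beta_i). Collecting: alpha ∧ beta = (12) dx ∧ dy.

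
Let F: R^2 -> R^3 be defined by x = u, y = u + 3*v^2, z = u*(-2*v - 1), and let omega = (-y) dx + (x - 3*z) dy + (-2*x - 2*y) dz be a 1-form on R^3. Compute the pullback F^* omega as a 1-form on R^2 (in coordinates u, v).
F^* omega = (14*u*v + 7*u + 12*v^3 + 3*v^2) du + (8*u*(u + 6*v^2 + 3*v)) dv

Using F^*(f dg) = (f ∘ F) d(g ∘ F), substitute each coordinate x_i by F_i(u, v) in f_i, and replace dx_i by d F_i = (∂F_i/∂u) du + (∂F_i/∂v) dv.
  For the x component: f_1(F) = -u - 3*v^2; d F_1 = (1) du + (0) dv
  For the y component: f_2(F) = 2*u*(3*v + 2); d F_2 = (1) du + (6*v) dv
  For the z component: f_3(F) = -4*u - 6*v^2; d F_3 = (-2*v - 1) du + (-2*u) dv
Combining and collecting du, dv coefficients:
  coeff of du: 14*u*v + 7*u + 12*v^3 + 3*v^2
  coeff of dv: 8*u*(u + 6*v^2 + 3*v)
F^* omega = (14*u*v + 7*u + 12*v^3 + 3*v^2) du + (8*u*(u + 6*v^2 + 3*v)) dv.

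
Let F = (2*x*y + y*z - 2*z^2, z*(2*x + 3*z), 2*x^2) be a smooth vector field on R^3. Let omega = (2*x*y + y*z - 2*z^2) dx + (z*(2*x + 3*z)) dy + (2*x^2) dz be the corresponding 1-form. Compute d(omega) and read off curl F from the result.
d(omega) = (-2*x - 6*z) dy ∧ dz + (-4*x + y - 4*z) dz ∧ dx + (-2*x + z) dx ∧ dy; curl F = (-2*x - 6*z, -4*x + y - 4*z, -2*x + z)

d omega = sum_{i<j} (∂f_j/∂x_i - ∂f_i/∂x_j) dx_i ∧ dx_j. Under the identification (dy ∧ dz, dz ∧ dx, dx ∧ dy) ↔ (e_x, e_y, e_z), the coefficients are exactly the components of curl F. Compute:
  ∂R/∂y - ∂Q/∂z = (0) - (2*x + 6*z) = -2*x - 6*z
  ∂P/∂z - ∂R/∂x = (y - 4*z) - (4*x) = -4*x + y - 4*z
  ∂Q/∂x - ∂P/∂y = (2*z) - (2*x + z) = -2*x + z.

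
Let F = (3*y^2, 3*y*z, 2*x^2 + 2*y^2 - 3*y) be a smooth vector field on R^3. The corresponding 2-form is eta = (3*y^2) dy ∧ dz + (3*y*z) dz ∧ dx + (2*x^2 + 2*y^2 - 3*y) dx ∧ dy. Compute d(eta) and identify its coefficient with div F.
d(eta) = (3*z) dx ∧ dy ∧ dz; div F = 3*z

For a 2-form in R^3 of the form above, applying d gives a 3-form with coefficient ∂P/∂x + ∂Q/∂y + ∂R/∂z:
  ∂P/∂x = 0
  ∂Q/∂y = 3*z
  ∂R/∂z = 0
Sum = 3*z, which is exactly div F.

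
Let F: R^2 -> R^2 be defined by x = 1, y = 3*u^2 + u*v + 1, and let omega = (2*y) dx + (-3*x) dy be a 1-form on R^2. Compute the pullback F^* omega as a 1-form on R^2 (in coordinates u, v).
F^* omega = (-18*u - 3*v) du + (-3*u) dv

Using F^*(f dg) = (f ∘ F) d(g ∘ F), substitute each coordinate x_i by F_i(u, v) in f_i, and replace dx_i by d F_i = (∂F_i/∂u) du + (∂F_i/∂v) dv.
  For the x component: f_1(F) = 6*u^2 + 2*u*v + 2; d F_1 = (0) du + (0) dv
  For the y component: f_2(F) = -3; d F_2 = (6*u + v) du + (u) dv
Combining and collecting du, dv coefficients:
  coeff of du: -18*u - 3*v
  coeff of dv: -3*u
F^* omega = (-18*u - 3*v) du + (-3*u) dv.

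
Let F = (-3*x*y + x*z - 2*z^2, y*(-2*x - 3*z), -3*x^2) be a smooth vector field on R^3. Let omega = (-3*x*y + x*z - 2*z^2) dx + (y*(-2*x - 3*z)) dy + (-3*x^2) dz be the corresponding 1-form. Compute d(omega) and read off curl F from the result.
d(omega) = (3*y) dy ∧ dz + (7*x - 4*z) dz ∧ dx + (3*x - 2*y) dx ∧ dy; curl F = (3*y, 7*x - 4*z, 3*x - 2*y)

d omega = sum_{i<j} (∂f_j/∂x_i - ∂f_i/∂x_j) dx_i ∧ dx_j. Under the identification (dy ∧ dz, dz ∧ dx, dx ∧ dy) ↔ (e_x, e_y, e_z), the coefficients are exactly the components of curl F. Compute:
  ∂R/∂y - ∂Q/∂z = (0) - (-3*y) = 3*y
  ∂P/∂z - ∂R/∂x = (x - 4*z) - (-6*x) = 7*x - 4*z
  ∂Q/∂x - ∂P/∂y = (-2*y) - (-3*x) = 3*x - 2*y.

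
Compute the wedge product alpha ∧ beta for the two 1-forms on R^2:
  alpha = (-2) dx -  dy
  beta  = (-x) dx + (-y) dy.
alpha ∧ beta = (-x + 2*y) dx ∧ dy

Distribute the wedge, using dx_i ∧ dx_j = -dx_j ∧ dx_i and dx_i ∧ dx_i = 0. For each pair (i, j) with i < j, the coefficient of dx_i ∧ dx_j in alpha ∧ beta is (alpha_i * beta_j - alpha_j * beta_i). Collecting: alpha ∧ beta = (-x + 2*y) dx ∧ dy.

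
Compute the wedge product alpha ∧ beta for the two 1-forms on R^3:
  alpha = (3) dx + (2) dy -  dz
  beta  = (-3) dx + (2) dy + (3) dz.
alpha ∧ beta = (12) dx ∧ dy + (6) dx ∧ dz + (8) dy ∧ dz

Distribute the wedge, using dx_i ∧ dx_j = -dx_j ∧ dx_i and dx_i ∧ dx_i = 0. For each pair (i, j) with i < j, the coefficient of dx_i ∧ dx_j in alpha ∧ beta is (alpha_i * beta_j - alpha_j * beta_i). Collecting: alpha ∧ beta = (12) dx ∧ dy + (6) dx ∧ dz + (8) dy ∧ dz.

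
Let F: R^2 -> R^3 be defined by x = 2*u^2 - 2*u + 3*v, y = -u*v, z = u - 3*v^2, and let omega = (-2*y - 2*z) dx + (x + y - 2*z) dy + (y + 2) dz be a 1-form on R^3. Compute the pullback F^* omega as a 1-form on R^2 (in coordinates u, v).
F^* omega = (6*u^2*v - 8*u^2 + 25*u*v^2 - u*v + 4*u - 6*v^3 - 15*v^2 + 2) du + (-2*u^3 + u^2*v + 4*u^2 + 3*u*v - 6*u + 18*v^2 - 12*v) dv

Using F^*(f dg) = (f ∘ F) d(g ∘ F), substitute each coordinate x_i by F_i(u, v) in f_i, and replace dx_i by d F_i = (∂F_i/∂u) du + (∂F_i/∂v) dv.
  For the x component: f_1(F) = 2*u*v - 2*u + 6*v^2; d F_1 = (4*u - 2) du + (3) dv
  For the y component: f_2(F) = 2*u^2 - u*v - 4*u + 6*v^2 + 3*v; d F_2 = (-v) du + (-u) dv
  For the z component: f_3(F) = -u*v + 2; d F_3 = (1) du + (-6*v) dv
Combining and collecting du, dv coefficients:
  coeff of du: 6*u^2*v - 8*u^2 + 25*u*v^2 - u*v + 4*u - 6*v^3 - 15*v^2 + 2
  coeff of dv: -2*u^3 + u^2*v + 4*u^2 + 3*u*v - 6*u + 18*v^2 - 12*v
F^* omega = (6*u^2*v - 8*u^2 + 25*u*v^2 - u*v + 4*u - 6*v^3 - 15*v^2 + 2) du + (-2*u^3 + u^2*v + 4*u^2 + 3*u*v - 6*u + 18*v^2 - 12*v) dv.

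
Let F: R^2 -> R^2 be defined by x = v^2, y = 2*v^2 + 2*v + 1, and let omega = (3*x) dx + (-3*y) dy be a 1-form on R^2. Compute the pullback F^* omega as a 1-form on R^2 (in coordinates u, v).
F^* omega = (-18*v^3 - 36*v^2 - 24*v - 6) dv

Using F^*(f dg) = (f ∘ F) d(g ∘ F), substitute each coordinate x_i by F_i(u, v) in f_i, and replace dx_i by d F_i = (∂F_i/∂u) du + (∂F_i/∂v) dv.
  For the x component: f_1(F) = 3*v^2; d F_1 = (0) du + (2*v) dv
  For the y component: f_2(F) = -6*v^2 - 6*v - 3; d F_2 = (0) du + (4*v + 2) dv
Combining and collecting du, dv coefficients:
  coeff of du: 0
  coeff of dv: -18*v^3 - 36*v^2 - 24*v - 6
F^* omega = (-18*v^3 - 36*v^2 - 24*v - 6) dv.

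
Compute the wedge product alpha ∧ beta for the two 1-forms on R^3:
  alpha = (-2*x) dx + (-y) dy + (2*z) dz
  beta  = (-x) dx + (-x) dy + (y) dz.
alpha ∧ beta = (x*(2*x - y)) dx ∧ dy + (2*x*(-y + z)) dx ∧ dz + (2*x*z - y^2) dy ∧ dz

Distribute the wedge, using dx_i ∧ dx_j = -dx_j ∧ dx_i and dx_i ∧ dx_i = 0. For each pair (i, j) with i < j, the coefficient of dx_i ∧ dx_j in alpha ∧ beta is (alpha_i * beta_j - alpha_j * beta_i). Collecting: alpha ∧ beta = (x*(2*x - y)) dx ∧ dy + (2*x*(-y + z)) dx ∧ dz + (2*x*z - y^2) dy ∧ dz.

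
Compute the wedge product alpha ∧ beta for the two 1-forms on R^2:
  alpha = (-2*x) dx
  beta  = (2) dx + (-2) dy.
alpha ∧ beta = (4*x) dx ∧ dy

Distribute the wedge, using dx_i ∧ dx_j = -dx_j ∧ dx_i and dx_i ∧ dx_i = 0. For each pair (i, j) with i < j, the coefficient of dx_i ∧ dx_j in alpha ∧ beta is (alpha_i * beta_j - alpha_j * beta_i). Collecting: alpha ∧ beta = (4*x) dx ∧ dy.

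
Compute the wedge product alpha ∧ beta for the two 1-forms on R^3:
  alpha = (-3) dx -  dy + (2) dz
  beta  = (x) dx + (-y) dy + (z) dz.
alpha ∧ beta = (x + 3*y) dx ∧ dy + (-2*x - 3*z) dx ∧ dz + (2*y - z) dy ∧ dz

Distribute the wedge, using dx_i ∧ dx_j = -dx_j ∧ dx_i and dx_i ∧ dx_i = 0. For each pair (i, j) with i < j, the coefficient of dx_i ∧ dx_j in alpha ∧ beta is (alpha_i * beta_j - alpha_j * beta_i). Collecting: alpha ∧ beta = (x + 3*y) dx ∧ dy + (-2*x - 3*z) dx ∧ dz + (2*y - z) dy ∧ dz.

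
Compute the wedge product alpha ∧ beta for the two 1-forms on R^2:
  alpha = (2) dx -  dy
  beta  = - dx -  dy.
alpha ∧ beta = (-3) dx ∧ dy

Distribute the wedge, using dx_i ∧ dx_j = -dx_j ∧ dx_i and dx_i ∧ dx_i = 0. For each pair (i, j) with i < j, the coefficient of dx_i ∧ dx_j in alpha ∧ beta is (alpha_i * beta_j - alpha_j * beta_i). Collecting: alpha ∧ beta = (-3) dx ∧ dy.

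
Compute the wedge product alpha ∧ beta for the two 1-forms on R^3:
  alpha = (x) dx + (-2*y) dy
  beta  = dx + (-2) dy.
alpha ∧ beta = (-2*x + 2*y) dx ∧ dy

Distribute the wedge, using dx_i ∧ dx_j = -dx_j ∧ dx_i and dx_i ∧ dx_i = 0. For each pair (i, j) with i < j, the coefficient of dx_i ∧ dx_j in alpha ∧ beta is (alpha_i * beta_j - alpha_j * beta_i). Collecting: alpha ∧ beta = (-2*x + 2*y) dx ∧ dy.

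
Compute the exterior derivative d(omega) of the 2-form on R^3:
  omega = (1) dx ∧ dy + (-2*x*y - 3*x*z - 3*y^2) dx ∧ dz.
d(omega) = (2*x + 6*y) dx ∧ dy ∧ dz

For a 2-form omega = sum_{i<j} g_{ij} dx_i ∧ dx_j, the exterior derivative is
  d(omega) = sum_{i<j} d(g_{ij}) ∧ dx_i ∧ dx_j = sum_{i<j, k} (∂g_{ij}/∂x_k) dx_k ∧ dx_i ∧ dx_j.
Expand each term, using dx_k ∧ dx_i ∧ dx_j = sgn(permutation) dx_{(a)} ∧ dx_{(b)} ∧ dx_{(c)} with (a < b < c) sorted:
  d(-2*x*y - 3*x*z - 3*y^2) includes (∂/∂y)(-2*x*y - 3*x*z - 3*y^2) dy = (-2*x - 6*y) dy, which multiplied by dx ∧ dz gives (2*x + 6*y) dx ∧ dy ∧ dz
Collecting like 3-forms: d(omega) = (2*x + 6*y) dx ∧ dy ∧ dz.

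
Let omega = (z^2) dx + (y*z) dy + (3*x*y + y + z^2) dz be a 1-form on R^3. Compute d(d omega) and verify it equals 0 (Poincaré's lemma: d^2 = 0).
d(d omega) = 0

Step 1: d omega = sum_{i<j} (∂f_j/∂x_i - ∂f_i/∂x_j) dx_i ∧ dx_j:
  coeff of dx ∧ dy: 0
  coeff of dx ∧ dz: 3*y - 2*z
  coeff of dy ∧ dz: 3*x - y + 1
Step 2: Apply d again to each 2-form coefficient. The only possible 3-form in R^3 is dx ∧ dy ∧ dz, with coefficient
  ∂(coeff of dy∧dz)/∂x - ∂(coeff of dx∧dz)/∂y + ∂(coeff of dx∧dy)/∂z
  = ∂/∂x (3*x - y + 1) - ∂/∂y (3*y - 2*z) + ∂/∂z (0).
Each of these terms simplifies to sums of mixed partials that cancel in pairs. The result is 0 (by equality of mixed partials for smooth functions — Schwarz / Clairaut).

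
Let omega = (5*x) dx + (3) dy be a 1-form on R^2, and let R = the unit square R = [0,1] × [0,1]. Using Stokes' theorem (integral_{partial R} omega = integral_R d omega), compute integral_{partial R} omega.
integral_(partial R) omega = 0

Stokes: integral_partial_R omega = integral_R d omega with d omega = (∂Q/∂x - ∂P/∂y) dx ∧ dy.
  ∂Q/∂x = 0
  ∂P/∂y = 0
  integrand = ∂Q/∂x - ∂P/∂y = 0.
Integrating over R: integral_0^1 integral_0^1 (0) dx dy = 0.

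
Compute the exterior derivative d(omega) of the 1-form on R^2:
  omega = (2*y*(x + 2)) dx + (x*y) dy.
d(omega) = (-2*x + y - 4) dx ∧ dy

For a 1-form omega = sum_i f_i dx_i, the exterior derivative is
  d(omega) = sum_{i < j} (∂f_j/∂x_i - ∂f_i/∂x_j) dx_i ∧ dx_j.
  coefficient of dx ∧ dy: ∂f_2/∂x - ∂f_1/∂y = ∂(x*y)/∂x - ∂(2*y*(x + 2))/∂y = -2*x + y - 4
Assembling: d(omega) = (-2*x + y - 4) dx ∧ dy.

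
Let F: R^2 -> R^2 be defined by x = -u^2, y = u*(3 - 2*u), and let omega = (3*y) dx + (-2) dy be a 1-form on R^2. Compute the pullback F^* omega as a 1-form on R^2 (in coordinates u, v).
F^* omega = (12*u^3 - 18*u^2 + 8*u - 6) du

Using F^*(f dg) = (f ∘ F) d(g ∘ F), substitute each coordinate x_i by F_i(u, v) in f_i, and replace dx_i by d F_i = (∂F_i/∂u) du + (∂F_i/∂v) dv.
  For the x component: f_1(F) = 3*u*(3 - 2*u); d F_1 = (-2*u) du + (0) dv
  For the y component: f_2(F) = -2; d F_2 = (3 - 4*u) du + (0) dv
Combining and collecting du, dv coefficients:
  coeff of du: 12*u^3 - 18*u^2 + 8*u - 6
  coeff of dv: 0
F^* omega = (12*u^3 - 18*u^2 + 8*u - 6) du.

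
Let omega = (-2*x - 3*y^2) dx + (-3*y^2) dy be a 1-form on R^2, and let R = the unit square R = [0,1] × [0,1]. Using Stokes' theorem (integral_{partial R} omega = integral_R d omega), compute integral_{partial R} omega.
integral_(partial R) omega = 3

Stokes: integral_partial_R omega = integral_R d omega with d omega = (∂Q/∂x - ∂P/∂y) dx ∧ dy.
  ∂Q/∂x = 0
  ∂P/∂y = -6*y
  integrand = ∂Q/∂x - ∂P/∂y = 6*y.
Integrating over R: integral_0^1 integral_0^1 (6*y) dx dy = 3.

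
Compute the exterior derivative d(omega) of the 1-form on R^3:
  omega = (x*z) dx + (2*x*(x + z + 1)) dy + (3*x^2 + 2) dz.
d(omega) = (4*x + 2*z + 2) dx ∧ dy + (5*x) dx ∧ dz + (-2*x) dy ∧ dz

For a 1-form omega = sum_i f_i dx_i, the exterior derivative is
  d(omega) = sum_{i < j} (∂f_j/∂x_i - ∂f_i/∂x_j) dx_i ∧ dx_j.
  coefficient of dx ∧ dy: ∂f_2/∂x - ∂f_1/∂y = ∂(2*x*(x + z + 1))/∂x - ∂(x*z)/∂y = 4*x + 2*z + 2
  coefficient of dx ∧ dz: ∂f_3/∂x - ∂f_1/∂z = ∂(3*x^2 + 2)/∂x - ∂(x*z)/∂z = 5*x
  coefficient of dy ∧ dz: ∂f_3/∂y - ∂f_2/∂z = ∂(3*x^2 + 2)/∂y - ∂(2*x*(x + z + 1))/∂z = -2*x
Assembling: d(omega) = (4*x + 2*z + 2) dx ∧ dy + (5*x) dx ∧ dz + (-2*x) dy ∧ dz.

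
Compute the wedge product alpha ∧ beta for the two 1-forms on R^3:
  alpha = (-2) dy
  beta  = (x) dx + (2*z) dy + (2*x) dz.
alpha ∧ beta = (2*x) dx ∧ dy + (-4*x) dy ∧ dz

Distribute the wedge, using dx_i ∧ dx_j = -dx_j ∧ dx_i and dx_i ∧ dx_i = 0. For each pair (i, j) with i < j, the coefficient of dx_i ∧ dx_j in alpha ∧ beta is (alpha_i * beta_j - alpha_j * beta_i). Collecting: alpha ∧ beta = (2*x) dx ∧ dy + (-4*x) dy ∧ dz.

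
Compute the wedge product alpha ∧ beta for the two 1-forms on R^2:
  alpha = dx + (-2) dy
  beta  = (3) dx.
alpha ∧ beta = (6) dx ∧ dy

Distribute the wedge, using dx_i ∧ dx_j = -dx_j ∧ dx_i and dx_i ∧ dx_i = 0. For each pair (i, j) with i < j, the coefficient of dx_i ∧ dx_j in alpha ∧ beta is (alpha_i * beta_j - alpha_j * beta_i). Collecting: alpha ∧ beta = (6) dx ∧ dy.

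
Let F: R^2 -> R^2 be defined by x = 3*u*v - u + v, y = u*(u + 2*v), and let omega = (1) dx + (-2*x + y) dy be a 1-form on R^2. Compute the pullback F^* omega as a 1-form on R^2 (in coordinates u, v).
F^* omega = (2*u^3 - 6*u^2*v + 4*u^2 - 8*u*v^2 - 4*v^2 + 3*v - 1) du + (2*u^3 - 8*u^2*v + 4*u^2 - 4*u*v + 3*u + 1) dv

Using F^*(f dg) = (f ∘ F) d(g ∘ F), substitute each coordinate x_i by F_i(u, v) in f_i, and replace dx_i by d F_i = (∂F_i/∂u) du + (∂F_i/∂v) dv.
  For the x component: f_1(F) = 1; d F_1 = (3*v - 1) du + (3*u + 1) dv
  For the y component: f_2(F) = u^2 - 4*u*v + 2*u - 2*v; d F_2 = (2*u + 2*v) du + (2*u) dv
Combining and collecting du, dv coefficients:
  coeff of du: 2*u^3 - 6*u^2*v + 4*u^2 - 8*u*v^2 - 4*v^2 + 3*v - 1
  coeff of dv: 2*u^3 - 8*u^2*v + 4*u^2 - 4*u*v + 3*u + 1
F^* omega = (2*u^3 - 6*u^2*v + 4*u^2 - 8*u*v^2 - 4*v^2 + 3*v - 1) du + (2*u^3 - 8*u^2*v + 4*u^2 - 4*u*v + 3*u + 1) dv.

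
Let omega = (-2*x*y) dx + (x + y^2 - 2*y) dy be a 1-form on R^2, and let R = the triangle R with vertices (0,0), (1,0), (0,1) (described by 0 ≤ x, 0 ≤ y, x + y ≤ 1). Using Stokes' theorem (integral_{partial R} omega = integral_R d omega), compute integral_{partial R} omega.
integral_(partial R) omega = 5/6

Stokes: integral_partial_R omega = integral_R d omega with d omega = (∂Q/∂x - ∂P/∂y) dx ∧ dy.
  ∂Q/∂x = 1
  ∂P/∂y = -2*x
  integrand = ∂Q/∂x - ∂P/∂y = 2*x + 1.
Integrating over R: integral_0^1 integral_0^{1-x} (2*x + 1) dy dx = 5/6.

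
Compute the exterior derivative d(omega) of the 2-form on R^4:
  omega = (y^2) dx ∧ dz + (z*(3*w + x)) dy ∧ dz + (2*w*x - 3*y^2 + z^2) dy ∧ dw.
d(omega) = (-2*y + z) dx ∧ dy ∧ dz + (z) dy ∧ dz ∧ dw + (2*w) dx ∧ dy ∧ dw

For a 2-form omega = sum_{i<j} g_{ij} dx_i ∧ dx_j, the exterior derivative is
  d(omega) = sum_{i<j} d(g_{ij}) ∧ dx_i ∧ dx_j = sum_{i<j, k} (∂g_{ij}/∂x_k) dx_k ∧ dx_i ∧ dx_j.
Expand each term, using dx_k ∧ dx_i ∧ dx_j = sgn(permutation) dx_{(a)} ∧ dx_{(b)} ∧ dx_{(c)} with (a < b < c) sorted:
  d(y^2) includes (∂/∂y)(y^2) dy = (2*y) dy, which multiplied by dx ∧ dz gives (-2*y) dx ∧ dy ∧ dz
  d(z*(3*w + x)) includes (∂/∂x)(z*(3*w + x)) dx = (z) dx, which multiplied by dy ∧ dz gives (z) dx ∧ dy ∧ dz
  d(z*(3*w + x)) includes (∂/∂w)(z*(3*w + x)) dw = (3*z) dw, which multiplied by dy ∧ dz gives (3*z) dy ∧ dz ∧ dw
  d(2*w*x - 3*y^2 + z^2) includes (∂/∂x)(2*w*x - 3*y^2 + z^2) dx = (2*w) dx, which multiplied by dy ∧ dw gives (2*w) dx ∧ dy ∧ dw
  d(2*w*x - 3*y^2 + z^2) includes (∂/∂z)(2*w*x - 3*y^2 + z^2) dz = (2*z) dz, which multiplied by dy ∧ dw gives (-2*z) dy ∧ dz ∧ dw
Collecting like 3-forms: d(omega) = (-2*y + z) dx ∧ dy ∧ dz + (z) dy ∧ dz ∧ dw + (2*w) dx ∧ dy ∧ dw.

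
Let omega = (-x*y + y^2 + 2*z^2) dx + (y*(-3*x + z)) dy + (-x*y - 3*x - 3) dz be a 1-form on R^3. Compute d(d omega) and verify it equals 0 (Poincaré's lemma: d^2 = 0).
d(d omega) = 0

Step 1: d omega = sum_{i<j} (∂f_j/∂x_i - ∂f_i/∂x_j) dx_i ∧ dx_j:
  coeff of dx ∧ dy: x - 5*y
  coeff of dx ∧ dz: -y - 4*z - 3
  coeff of dy ∧ dz: -x - y
Step 2: Apply d again to each 2-form coefficient. The only possible 3-form in R^3 is dx ∧ dy ∧ dz, with coefficient
  ∂(coeff of dy∧dz)/∂x - ∂(coeff of dx∧dz)/∂y + ∂(coeff of dx∧dy)/∂z
  = ∂/∂x (-x - y) - ∂/∂y (-y - 4*z - 3) + ∂/∂z (x - 5*y).
Each of these terms simplifies to sums of mixed partials that cancel in pairs. The result is 0 (by equality of mixed partials for smooth functions — Schwarz / Clairaut).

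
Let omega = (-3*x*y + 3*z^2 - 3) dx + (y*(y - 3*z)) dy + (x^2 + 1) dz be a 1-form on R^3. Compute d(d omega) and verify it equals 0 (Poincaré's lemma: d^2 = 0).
d(d omega) = 0

Step 1: d omega = sum_{i<j} (∂f_j/∂x_i - ∂f_i/∂x_j) dx_i ∧ dx_j:
  coeff of dx ∧ dy: 3*x
  coeff of dx ∧ dz: 2*x - 6*z
  coeff of dy ∧ dz: 3*y
Step 2: Apply d again to each 2-form coefficient. The only possible 3-form in R^3 is dx ∧ dy ∧ dz, with coefficient
  ∂(coeff of dy∧dz)/∂x - ∂(coeff of dx∧dz)/∂y + ∂(coeff of dx∧dy)/∂z
  = ∂/∂x (3*y) - ∂/∂y (2*x - 6*z) + ∂/∂z (3*x).
Each of these terms simplifies to sums of mixed partials that cancel in pairs. The result is 0 (by equality of mixed partials for smooth functions — Schwarz / Clairaut).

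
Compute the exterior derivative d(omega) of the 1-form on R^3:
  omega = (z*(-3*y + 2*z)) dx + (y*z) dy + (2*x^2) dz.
d(omega) = (3*z) dx ∧ dy + (4*x + 3*y - 4*z) dx ∧ dz + (-y) dy ∧ dz

For a 1-form omega = sum_i f_i dx_i, the exterior derivative is
  d(omega) = sum_{i < j} (∂f_j/∂x_i - ∂f_i/∂x_j) dx_i ∧ dx_j.
  coefficient of dx ∧ dy: ∂f_2/∂x - ∂f_1/∂y = ∂(y*z)/∂x - ∂(z*(-3*y + 2*z))/∂y = 3*z
  coefficient of dx ∧ dz: ∂f_3/∂x - ∂f_1/∂z = ∂(2*x^2)/∂x - ∂(z*(-3*y + 2*z))/∂z = 4*x + 3*y - 4*z
  coefficient of dy ∧ dz: ∂f_3/∂y - ∂f_2/∂z = ∂(2*x^2)/∂y - ∂(y*z)/∂z = -y
Assembling: d(omega) = (3*z) dx ∧ dy + (4*x + 3*y - 4*z) dx ∧ dz + (-y) dy ∧ dz.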